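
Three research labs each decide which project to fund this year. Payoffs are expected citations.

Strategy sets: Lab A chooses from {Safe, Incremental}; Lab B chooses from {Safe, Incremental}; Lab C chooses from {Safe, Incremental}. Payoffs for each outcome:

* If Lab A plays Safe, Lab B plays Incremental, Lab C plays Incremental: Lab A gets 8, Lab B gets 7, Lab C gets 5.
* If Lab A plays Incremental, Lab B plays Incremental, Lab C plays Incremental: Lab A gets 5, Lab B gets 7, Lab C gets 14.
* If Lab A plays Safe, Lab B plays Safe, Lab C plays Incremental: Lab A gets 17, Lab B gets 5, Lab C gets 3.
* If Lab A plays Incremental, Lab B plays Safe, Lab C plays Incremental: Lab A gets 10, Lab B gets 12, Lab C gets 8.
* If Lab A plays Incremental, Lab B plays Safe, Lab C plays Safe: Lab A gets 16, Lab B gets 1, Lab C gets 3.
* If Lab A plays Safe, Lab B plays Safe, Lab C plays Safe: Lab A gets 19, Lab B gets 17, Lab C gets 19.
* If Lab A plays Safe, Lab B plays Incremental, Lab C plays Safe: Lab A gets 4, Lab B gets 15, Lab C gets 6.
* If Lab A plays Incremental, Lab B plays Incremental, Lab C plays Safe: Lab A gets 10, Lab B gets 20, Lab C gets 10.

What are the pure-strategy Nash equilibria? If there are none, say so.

Pure NE: (Safe, Safe, Safe)

Check each profile: it is a Nash equilibrium iff no player can strictly gain by switching unilaterally.
(Safe, Safe, Safe): Lab A gets 19, best alternative 16; Lab B gets 17, best alternative 15; Lab C gets 19, best alternative 3. No profitable deviation — NE.
(Safe, Safe, Incremental): Lab B can switch to Incremental (5 → 7). Not NE.
(Safe, Incremental, Safe): Lab A can switch to Incremental (4 → 10). Not NE.
(Safe, Incremental, Incremental): Lab C can switch to Safe (5 → 6). Not NE.
(Incremental, Safe, Safe): Lab A can switch to Safe (16 → 19). Not NE.
(Incremental, Safe, Incremental): Lab A can switch to Safe (10 → 17). Not NE.
(Incremental, Incremental, Safe): Lab C can switch to Incremental (10 → 14). Not NE.
(Incremental, Incremental, Incremental): Lab A can switch to Safe (5 → 8). Not NE.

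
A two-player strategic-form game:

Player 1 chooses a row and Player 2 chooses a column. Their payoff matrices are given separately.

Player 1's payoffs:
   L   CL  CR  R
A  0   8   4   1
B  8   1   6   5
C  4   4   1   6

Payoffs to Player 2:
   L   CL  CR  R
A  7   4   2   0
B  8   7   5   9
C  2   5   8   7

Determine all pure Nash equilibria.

Player 1 against L: payoffs 0, 8, 4 → best response B.
Player 1 against CL: payoffs 8, 1, 4 → best response A.
Player 1 against CR: payoffs 4, 6, 1 → best response B.
Player 1 against R: payoffs 1, 5, 6 → best response C.
Player 2 against A: payoffs 7, 4, 2, 0 → best response L.
Player 2 against B: payoffs 8, 7, 5, 9 → best response R.
Player 2 against C: payoffs 2, 5, 8, 7 → best response CR.
No profile is a mutual best response for all players.

No pure-strategy Nash equilibrium.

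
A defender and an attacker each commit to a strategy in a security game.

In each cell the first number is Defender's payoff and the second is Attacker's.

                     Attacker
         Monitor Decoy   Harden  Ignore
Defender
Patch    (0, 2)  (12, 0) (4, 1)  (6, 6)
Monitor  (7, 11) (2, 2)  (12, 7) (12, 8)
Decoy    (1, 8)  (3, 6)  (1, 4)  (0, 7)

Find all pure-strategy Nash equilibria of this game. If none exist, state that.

(Patch, Monitor): Defender can switch to Monitor (0 → 7). Not NE.
(Patch, Decoy): Attacker can switch to Monitor (0 → 2). Not NE.
(Patch, Harden): Defender can switch to Monitor (4 → 12). Not NE.
(Patch, Ignore): Defender can switch to Monitor (6 → 12). Not NE.
(Monitor, Monitor): Defender gets 7, best alternative 1; Attacker gets 11, best alternative 8. No profitable deviation — NE.
(Monitor, Decoy): Defender can switch to Patch (2 → 12). Not NE.
(Monitor, Harden): Attacker can switch to Monitor (7 → 11). Not NE.
(Monitor, Ignore): Attacker can switch to Monitor (8 → 11). Not NE.
(Decoy, Monitor): Defender can switch to Monitor (1 → 7). Not NE.
(Decoy, Decoy): Defender can switch to Patch (3 → 12). Not NE.
(Decoy, Harden): Defender can switch to Patch (1 → 4). Not NE.
(Decoy, Ignore): Defender can switch to Patch (0 → 6). Not NE.

The unique pure-strategy Nash equilibrium is (Monitor, Monitor).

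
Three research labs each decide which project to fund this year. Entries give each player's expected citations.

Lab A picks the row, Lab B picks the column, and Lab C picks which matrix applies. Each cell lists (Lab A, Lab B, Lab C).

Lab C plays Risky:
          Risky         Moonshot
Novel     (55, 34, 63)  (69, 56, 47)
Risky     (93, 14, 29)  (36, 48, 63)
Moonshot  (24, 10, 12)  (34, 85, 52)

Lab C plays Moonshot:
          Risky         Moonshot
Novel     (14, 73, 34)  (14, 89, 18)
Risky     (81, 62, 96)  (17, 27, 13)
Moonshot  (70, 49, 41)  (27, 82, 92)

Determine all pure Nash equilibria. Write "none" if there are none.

Pure-strategy Nash equilibria: (Novel, Moonshot, Risky) and (Risky, Risky, Moonshot) and (Moonshot, Moonshot, Moonshot)

Lab A against (Risky, Risky): payoffs 55, 93, 24 → best response Risky.
Lab A against (Risky, Moonshot): payoffs 14, 81, 70 → best response Risky.
Lab A against (Moonshot, Risky): payoffs 69, 36, 34 → best response Novel.
Lab A against (Moonshot, Moonshot): payoffs 14, 17, 27 → best response Moonshot.
Lab B against (Novel, Risky): payoffs 34, 56 → best response Moonshot.
Lab B against (Novel, Moonshot): payoffs 73, 89 → best response Moonshot.
Lab B against (Risky, Risky): payoffs 14, 48 → best response Moonshot.
Lab B against (Risky, Moonshot): payoffs 62, 27 → best response Risky.
Lab B against (Moonshot, Risky): payoffs 10, 85 → best response Moonshot.
Lab B against (Moonshot, Moonshot): payoffs 49, 82 → best response Moonshot.
Lab C against (Novel, Risky): payoffs 63, 34 → best response Risky.
Lab C against (Novel, Moonshot): payoffs 47, 18 → best response Risky.
Lab C against (Risky, Risky): payoffs 29, 96 → best response Moonshot.
Lab C against (Risky, Moonshot): payoffs 63, 13 → best response Risky.
Lab C against (Moonshot, Risky): payoffs 12, 41 → best response Moonshot.
Lab C against (Moonshot, Moonshot): payoffs 52, 92 → best response Moonshot.
Mutual best responses: (Novel, Moonshot, Risky); (Risky, Risky, Moonshot); (Moonshot, Moonshot, Moonshot).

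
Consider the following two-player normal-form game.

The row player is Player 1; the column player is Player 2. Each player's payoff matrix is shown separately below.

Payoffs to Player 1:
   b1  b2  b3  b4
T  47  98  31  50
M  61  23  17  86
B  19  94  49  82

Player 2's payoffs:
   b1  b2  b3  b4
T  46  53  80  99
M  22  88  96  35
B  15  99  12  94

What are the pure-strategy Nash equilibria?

There is no pure-strategy Nash equilibrium.

(T, b1): Player 1 can switch to M (47 → 61). Not NE.
(T, b2): Player 2 can switch to b3 (53 → 80). Not NE.
(T, b3): Player 1 can switch to B (31 → 49). Not NE.
(T, b4): Player 1 can switch to M (50 → 86). Not NE.
(M, b1): Player 2 can switch to b2 (22 → 88). Not NE.
(M, b2): Player 1 can switch to T (23 → 98). Not NE.
(M, b3): Player 1 can switch to T (17 → 31). Not NE.
(M, b4): Player 2 can switch to b2 (35 → 88). Not NE.
(B, b1): Player 1 can switch to T (19 → 47). Not NE.
(B, b2): Player 1 can switch to T (94 → 98). Not NE.
(The remaining 2 profiles each have a profitable deviation by the same check.)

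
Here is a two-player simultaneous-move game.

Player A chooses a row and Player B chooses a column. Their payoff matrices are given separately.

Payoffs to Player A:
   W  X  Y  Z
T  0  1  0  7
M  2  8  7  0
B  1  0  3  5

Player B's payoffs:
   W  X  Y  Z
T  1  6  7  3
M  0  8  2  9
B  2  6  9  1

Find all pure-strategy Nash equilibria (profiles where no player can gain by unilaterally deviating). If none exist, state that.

Mark each player's best response to every combination of opponents' strategies; a profile where every player is best-responding is a pure Nash equilibrium.
Player A against W: payoffs 0, 2, 1 → best response M.
Player A against X: payoffs 1, 8, 0 → best response M.
Player A against Y: payoffs 0, 7, 3 → best response M.
Player A against Z: payoffs 7, 0, 5 → best response T.
Player B against T: payoffs 1, 6, 7, 3 → best response Y.
Player B against M: payoffs 0, 8, 2, 9 → best response Z.
Player B against B: payoffs 2, 6, 9, 1 → best response Y.
No profile is a mutual best response for all players.

none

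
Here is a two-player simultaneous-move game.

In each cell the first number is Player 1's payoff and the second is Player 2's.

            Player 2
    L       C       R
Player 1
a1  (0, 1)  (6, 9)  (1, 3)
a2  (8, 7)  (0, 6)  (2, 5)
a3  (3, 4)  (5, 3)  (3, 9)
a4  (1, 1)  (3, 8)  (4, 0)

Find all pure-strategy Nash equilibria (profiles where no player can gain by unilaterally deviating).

Pure-strategy Nash equilibria: (a1, C) and (a2, L)

(a1, L): Player 1 can switch to a2 (0 → 8). Not NE.
(a1, C): Player 1 gets 6, best alternative 5; Player 2 gets 9, best alternative 3. No profitable deviation — NE.
(a1, R): Player 1 can switch to a2 (1 → 2). Not NE.
(a2, L): Player 1 gets 8, best alternative 3; Player 2 gets 7, best alternative 6. No profitable deviation — NE.
(a2, C): Player 1 can switch to a1 (0 → 6). Not NE.
(a2, R): Player 1 can switch to a3 (2 → 3). Not NE.
(a3, L): Player 1 can switch to a2 (3 → 8). Not NE.
(a3, C): Player 1 can switch to a1 (5 → 6). Not NE.
(a3, R): Player 1 can switch to a4 (3 → 4). Not NE.
(a4, L): Player 1 can switch to a2 (1 → 8). Not NE.
(a4, C): Player 1 can switch to a1 (3 → 6). Not NE.
(a4, R): Player 2 can switch to L (0 → 1). Not NE.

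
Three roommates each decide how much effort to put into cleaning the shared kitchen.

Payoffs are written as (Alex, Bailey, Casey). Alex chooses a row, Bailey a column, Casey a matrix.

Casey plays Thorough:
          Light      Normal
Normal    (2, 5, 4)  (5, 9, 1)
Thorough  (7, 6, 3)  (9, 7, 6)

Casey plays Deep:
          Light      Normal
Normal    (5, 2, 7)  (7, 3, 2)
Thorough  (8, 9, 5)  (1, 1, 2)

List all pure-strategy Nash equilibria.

For each strategy profile, look for a profitable unilateral deviation.
(Normal, Light, Thorough): Alex can switch to Thorough (2 → 7). Not NE.
(Normal, Light, Deep): Alex can switch to Thorough (5 → 8). Not NE.
(Normal, Normal, Thorough): Alex can switch to Thorough (5 → 9). Not NE.
(Normal, Normal, Deep): Alex gets 7, best alternative 1; Bailey gets 3, best alternative 2; Casey gets 2, best alternative 1. No profitable deviation — NE.
(Thorough, Light, Thorough): Bailey can switch to Normal (6 → 7). Not NE.
(Thorough, Light, Deep): Alex gets 8, best alternative 5; Bailey gets 9, best alternative 1; Casey gets 5, best alternative 3. No profitable deviation — NE.
(Thorough, Normal, Thorough): Alex gets 9, best alternative 5; Bailey gets 7, best alternative 6; Casey gets 6, best alternative 2. No profitable deviation — NE.
(Thorough, Normal, Deep): Alex can switch to Normal (1 → 7). Not NE.

The pure Nash equilibria are (Normal, Normal, Deep), (Thorough, Light, Deep), (Thorough, Normal, Thorough).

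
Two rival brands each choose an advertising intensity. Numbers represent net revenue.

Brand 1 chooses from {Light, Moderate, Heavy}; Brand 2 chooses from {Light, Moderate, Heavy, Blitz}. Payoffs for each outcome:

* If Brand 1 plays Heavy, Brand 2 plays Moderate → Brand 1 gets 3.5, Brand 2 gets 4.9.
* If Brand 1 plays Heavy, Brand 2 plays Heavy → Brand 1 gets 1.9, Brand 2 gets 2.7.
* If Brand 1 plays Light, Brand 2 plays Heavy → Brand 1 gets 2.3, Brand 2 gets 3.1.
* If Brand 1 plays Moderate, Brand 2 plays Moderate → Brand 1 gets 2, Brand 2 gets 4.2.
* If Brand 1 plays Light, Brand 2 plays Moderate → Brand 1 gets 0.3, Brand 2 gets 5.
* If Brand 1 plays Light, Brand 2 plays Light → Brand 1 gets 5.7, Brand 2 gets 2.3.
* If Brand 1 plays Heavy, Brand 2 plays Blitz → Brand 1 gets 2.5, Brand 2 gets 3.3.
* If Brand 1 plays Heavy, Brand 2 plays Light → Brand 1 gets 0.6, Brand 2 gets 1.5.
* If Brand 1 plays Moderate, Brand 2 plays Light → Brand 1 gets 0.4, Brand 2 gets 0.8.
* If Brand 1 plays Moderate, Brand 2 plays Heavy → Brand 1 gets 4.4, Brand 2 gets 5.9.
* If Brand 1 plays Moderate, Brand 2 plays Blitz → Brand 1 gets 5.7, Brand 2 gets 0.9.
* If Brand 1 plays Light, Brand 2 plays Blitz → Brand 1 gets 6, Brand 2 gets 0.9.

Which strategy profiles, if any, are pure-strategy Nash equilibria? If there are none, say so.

(Light, Light): Brand 2 can switch to Moderate (2.3 → 5). Not NE.
(Light, Moderate): Brand 1 can switch to Moderate (0.3 → 2). Not NE.
(Light, Heavy): Brand 1 can switch to Moderate (2.3 → 4.4). Not NE.
(Light, Blitz): Brand 2 can switch to Light (0.9 → 2.3). Not NE.
(Moderate, Light): Brand 1 can switch to Light (0.4 → 5.7). Not NE.
(Moderate, Moderate): Brand 1 can switch to Heavy (2 → 3.5). Not NE.
(Moderate, Heavy): Brand 1 gets 4.4, best alternative 2.3; Brand 2 gets 5.9, best alternative 4.2. No profitable deviation — NE.
(Heavy, Moderate): Brand 1 gets 3.5, best alternative 2; Brand 2 gets 4.9, best alternative 3.3. No profitable deviation — NE.
(The remaining 4 profiles each have a profitable deviation by the same check.)

(Moderate, Heavy); (Heavy, Moderate)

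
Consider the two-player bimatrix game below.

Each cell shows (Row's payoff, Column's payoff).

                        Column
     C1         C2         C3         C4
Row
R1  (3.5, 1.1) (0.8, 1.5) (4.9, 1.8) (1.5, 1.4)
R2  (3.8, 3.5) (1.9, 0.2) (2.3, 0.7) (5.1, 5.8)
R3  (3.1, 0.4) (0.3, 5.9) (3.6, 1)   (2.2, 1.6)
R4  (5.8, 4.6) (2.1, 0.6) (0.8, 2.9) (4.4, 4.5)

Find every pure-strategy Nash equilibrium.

Pure-strategy Nash equilibria: (R1, C3) and (R2, C4) and (R4, C1)

(R1, C1): Row can switch to R2 (3.5 → 3.8). Not NE.
(R1, C2): Row can switch to R2 (0.8 → 1.9). Not NE.
(R1, C3): Row gets 4.9, best alternative 3.6; Column gets 1.8, best alternative 1.5. No profitable deviation — NE.
(R1, C4): Row can switch to R2 (1.5 → 5.1). Not NE.
(R2, C1): Row can switch to R4 (3.8 → 5.8). Not NE.
(R2, C2): Row can switch to R4 (1.9 → 2.1). Not NE.
(R2, C3): Row can switch to R1 (2.3 → 4.9). Not NE.
(R2, C4): Row gets 5.1, best alternative 4.4; Column gets 5.8, best alternative 3.5. No profitable deviation — NE.
(R3, C1): Row can switch to R1 (3.1 → 3.5). Not NE.
(R3, C2): Row can switch to R1 (0.3 → 0.8). Not NE.
(R4, C1): Row gets 5.8, best alternative 3.8; Column gets 4.6, best alternative 4.5. No profitable deviation — NE.
(The remaining 5 profiles each have a profitable deviation by the same check.)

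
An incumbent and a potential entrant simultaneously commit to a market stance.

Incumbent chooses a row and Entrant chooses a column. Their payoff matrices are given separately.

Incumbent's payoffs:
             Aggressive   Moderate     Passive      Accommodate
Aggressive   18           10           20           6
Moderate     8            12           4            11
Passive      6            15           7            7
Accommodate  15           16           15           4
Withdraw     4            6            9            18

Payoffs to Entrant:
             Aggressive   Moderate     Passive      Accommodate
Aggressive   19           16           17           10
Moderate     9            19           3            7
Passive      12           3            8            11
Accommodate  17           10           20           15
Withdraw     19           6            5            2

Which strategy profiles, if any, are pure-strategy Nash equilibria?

(Aggressive, Aggressive)

Check each profile: it is a Nash equilibrium iff no player can strictly gain by switching unilaterally.
(Aggressive, Aggressive): Incumbent gets 18, best alternative 15; Entrant gets 19, best alternative 17. No profitable deviation — NE.
(Aggressive, Moderate): Incumbent can switch to Moderate (10 → 12). Not NE.
(Aggressive, Passive): Entrant can switch to Aggressive (17 → 19). Not NE.
(Aggressive, Accommodate): Incumbent can switch to Moderate (6 → 11). Not NE.
(Moderate, Aggressive): Incumbent can switch to Aggressive (8 → 18). Not NE.
(Moderate, Moderate): Incumbent can switch to Passive (12 → 15). Not NE.
(Moderate, Passive): Incumbent can switch to Aggressive (4 → 20). Not NE.
(Moderate, Accommodate): Incumbent can switch to Withdraw (11 → 18). Not NE.
(Passive, Aggressive): Incumbent can switch to Aggressive (6 → 18). Not NE.
(Passive, Moderate): Incumbent can switch to Accommodate (15 → 16). Not NE.
(Passive, Passive): Incumbent can switch to Aggressive (7 → 20). Not NE.
(The remaining 9 profiles each have a profitable deviation by the same check.)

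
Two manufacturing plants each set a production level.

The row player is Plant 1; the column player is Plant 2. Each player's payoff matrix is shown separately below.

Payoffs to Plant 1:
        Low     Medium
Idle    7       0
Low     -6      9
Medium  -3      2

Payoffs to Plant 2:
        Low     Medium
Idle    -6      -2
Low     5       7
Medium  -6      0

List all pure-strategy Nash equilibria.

(Idle, Low): Plant 2 can switch to Medium (-6 → -2). Not NE.
(Idle, Medium): Plant 1 can switch to Low (0 → 9). Not NE.
(Low, Low): Plant 1 can switch to Idle (-6 → 7). Not NE.
(Low, Medium): Plant 1 gets 9, best alternative 2; Plant 2 gets 7, best alternative 5. No profitable deviation — NE.
(Medium, Low): Plant 1 can switch to Idle (-3 → 7). Not NE.
(Medium, Medium): Plant 1 can switch to Low (2 → 9). Not NE.

Pure NE: (Low, Medium)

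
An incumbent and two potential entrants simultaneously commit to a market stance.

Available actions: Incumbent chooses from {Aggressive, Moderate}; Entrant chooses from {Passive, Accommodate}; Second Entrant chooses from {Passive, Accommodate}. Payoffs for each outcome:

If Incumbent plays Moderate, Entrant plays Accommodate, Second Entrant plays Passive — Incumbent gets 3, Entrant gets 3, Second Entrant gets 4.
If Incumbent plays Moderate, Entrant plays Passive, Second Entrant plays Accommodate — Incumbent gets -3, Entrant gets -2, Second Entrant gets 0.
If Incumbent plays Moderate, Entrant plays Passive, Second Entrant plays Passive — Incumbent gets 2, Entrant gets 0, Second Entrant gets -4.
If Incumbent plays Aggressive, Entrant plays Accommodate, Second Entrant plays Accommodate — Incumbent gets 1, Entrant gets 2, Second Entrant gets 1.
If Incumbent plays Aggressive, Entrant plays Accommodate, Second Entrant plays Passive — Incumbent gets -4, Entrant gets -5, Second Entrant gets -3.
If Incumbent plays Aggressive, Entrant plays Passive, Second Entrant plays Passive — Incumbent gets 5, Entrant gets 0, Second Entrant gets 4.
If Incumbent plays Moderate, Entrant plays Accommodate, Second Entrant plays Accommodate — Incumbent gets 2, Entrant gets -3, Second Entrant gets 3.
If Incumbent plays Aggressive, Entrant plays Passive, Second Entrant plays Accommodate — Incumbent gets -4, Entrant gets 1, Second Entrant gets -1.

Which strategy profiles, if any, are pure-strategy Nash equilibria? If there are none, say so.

(Aggressive, Passive, Passive): Incumbent gets 5, best alternative 2; Entrant gets 0, best alternative -5; Second Entrant gets 4, best alternative -1. No profitable deviation — NE.
(Aggressive, Passive, Accommodate): Incumbent can switch to Moderate (-4 → -3). Not NE.
(Aggressive, Accommodate, Passive): Incumbent can switch to Moderate (-4 → 3). Not NE.
(Aggressive, Accommodate, Accommodate): Incumbent can switch to Moderate (1 → 2). Not NE.
(Moderate, Passive, Passive): Incumbent can switch to Aggressive (2 → 5). Not NE.
(Moderate, Passive, Accommodate): Incumbent gets -3, best alternative -4; Entrant gets -2, best alternative -3; Second Entrant gets 0, best alternative -4. No profitable deviation — NE.
(Moderate, Accommodate, Passive): Incumbent gets 3, best alternative -4; Entrant gets 3, best alternative 0; Second Entrant gets 4, best alternative 3. No profitable deviation — NE.
(Moderate, Accommodate, Accommodate): Entrant can switch to Passive (-3 → -2). Not NE.

The pure Nash equilibria are (Aggressive, Passive, Passive), (Moderate, Passive, Accommodate), (Moderate, Accommodate, Passive).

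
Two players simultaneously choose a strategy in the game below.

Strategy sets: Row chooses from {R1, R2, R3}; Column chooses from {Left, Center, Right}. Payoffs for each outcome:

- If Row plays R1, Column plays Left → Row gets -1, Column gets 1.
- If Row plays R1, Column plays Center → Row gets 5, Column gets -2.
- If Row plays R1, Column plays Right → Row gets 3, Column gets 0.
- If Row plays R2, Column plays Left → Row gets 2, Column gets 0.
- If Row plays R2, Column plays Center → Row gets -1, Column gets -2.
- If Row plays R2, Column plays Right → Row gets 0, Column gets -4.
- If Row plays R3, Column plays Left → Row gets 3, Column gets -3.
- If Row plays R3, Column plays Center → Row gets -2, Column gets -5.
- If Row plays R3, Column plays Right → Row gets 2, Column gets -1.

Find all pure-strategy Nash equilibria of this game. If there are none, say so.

none

(R1, Left): Row can switch to R2 (-1 → 2). Not NE.
(R1, Center): Column can switch to Left (-2 → 1). Not NE.
(R1, Right): Column can switch to Left (0 → 1). Not NE.
(R2, Left): Row can switch to R3 (2 → 3). Not NE.
(R2, Center): Row can switch to R1 (-1 → 5). Not NE.
(R2, Right): Row can switch to R1 (0 → 3). Not NE.
(R3, Left): Column can switch to Right (-3 → -1). Not NE.
(R3, Center): Row can switch to R1 (-2 → 5). Not NE.
(R3, Right): Row can switch to R1 (2 → 3). Not NE.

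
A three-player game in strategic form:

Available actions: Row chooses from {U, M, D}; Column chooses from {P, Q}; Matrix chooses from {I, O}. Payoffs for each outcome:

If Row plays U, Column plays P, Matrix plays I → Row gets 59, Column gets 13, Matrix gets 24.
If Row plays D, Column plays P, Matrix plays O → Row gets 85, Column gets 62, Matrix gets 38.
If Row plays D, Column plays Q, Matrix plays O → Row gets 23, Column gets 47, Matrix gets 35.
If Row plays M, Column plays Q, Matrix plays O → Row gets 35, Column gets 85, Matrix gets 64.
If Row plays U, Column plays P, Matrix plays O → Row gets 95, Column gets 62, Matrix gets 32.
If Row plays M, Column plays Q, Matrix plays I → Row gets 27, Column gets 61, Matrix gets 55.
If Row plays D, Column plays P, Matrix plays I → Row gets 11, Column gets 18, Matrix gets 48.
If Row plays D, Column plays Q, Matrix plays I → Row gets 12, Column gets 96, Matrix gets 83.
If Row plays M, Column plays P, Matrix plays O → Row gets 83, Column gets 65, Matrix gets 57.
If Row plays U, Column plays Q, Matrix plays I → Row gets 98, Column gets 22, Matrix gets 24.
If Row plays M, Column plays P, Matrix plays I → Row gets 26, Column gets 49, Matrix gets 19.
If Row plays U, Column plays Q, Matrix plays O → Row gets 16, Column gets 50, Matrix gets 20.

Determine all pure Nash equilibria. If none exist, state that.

Row against (P, I): payoffs 59, 26, 11 → best response U.
Row against (P, O): payoffs 95, 83, 85 → best response U.
Row against (Q, I): payoffs 98, 27, 12 → best response U.
Row against (Q, O): payoffs 16, 35, 23 → best response M.
Column against (U, I): payoffs 13, 22 → best response Q.
Column against (U, O): payoffs 62, 50 → best response P.
Column against (M, I): payoffs 49, 61 → best response Q.
Column against (M, O): payoffs 65, 85 → best response Q.
Column against (D, I): payoffs 18, 96 → best response Q.
Column against (D, O): payoffs 62, 47 → best response P.
Matrix against (U, P): payoffs 24, 32 → best response O.
Matrix against (U, Q): payoffs 24, 20 → best response I.
Matrix against (M, P): payoffs 19, 57 → best response O.
Matrix against (M, Q): payoffs 55, 64 → best response O.
Matrix against (D, P): payoffs 48, 38 → best response I.
Matrix against (D, Q): payoffs 83, 35 → best response I.
Mutual best responses: (U, P, O); (U, Q, I); (M, Q, O).

Pure-strategy Nash equilibria: (U, P, O), (U, Q, I), (M, Q, O)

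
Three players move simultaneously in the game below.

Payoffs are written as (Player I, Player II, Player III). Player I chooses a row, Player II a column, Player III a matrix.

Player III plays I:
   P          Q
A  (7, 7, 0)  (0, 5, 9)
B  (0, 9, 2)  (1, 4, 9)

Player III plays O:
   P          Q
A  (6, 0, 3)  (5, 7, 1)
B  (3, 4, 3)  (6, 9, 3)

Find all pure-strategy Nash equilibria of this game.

Player I against (P, I): payoffs 7, 0 → best response A.
Player I against (P, O): payoffs 6, 3 → best response A.
Player I against (Q, I): payoffs 0, 1 → best response B.
Player I against (Q, O): payoffs 5, 6 → best response B.
Player II against (A, I): payoffs 7, 5 → best response P.
Player II against (A, O): payoffs 0, 7 → best response Q.
Player II against (B, I): payoffs 9, 4 → best response P.
Player II against (B, O): payoffs 4, 9 → best response Q.
Player III against (A, P): payoffs 0, 3 → best response O.
Player III against (A, Q): payoffs 9, 1 → best response I.
Player III against (B, P): payoffs 2, 3 → best response O.
Player III against (B, Q): payoffs 9, 3 → best response I.
No profile is a mutual best response for all players.

No pure-strategy Nash equilibrium.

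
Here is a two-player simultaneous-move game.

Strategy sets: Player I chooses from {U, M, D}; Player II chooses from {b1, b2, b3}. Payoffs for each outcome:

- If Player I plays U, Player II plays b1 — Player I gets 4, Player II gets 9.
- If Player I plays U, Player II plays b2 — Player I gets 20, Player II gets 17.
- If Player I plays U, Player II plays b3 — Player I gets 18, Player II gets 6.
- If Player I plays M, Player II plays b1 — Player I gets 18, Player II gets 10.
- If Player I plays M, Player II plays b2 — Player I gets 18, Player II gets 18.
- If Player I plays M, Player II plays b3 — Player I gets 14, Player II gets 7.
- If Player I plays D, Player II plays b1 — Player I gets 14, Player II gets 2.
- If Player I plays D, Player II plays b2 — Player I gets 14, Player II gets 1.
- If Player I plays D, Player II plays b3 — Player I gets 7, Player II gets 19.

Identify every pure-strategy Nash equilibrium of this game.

Player I against b1: payoffs 4, 18, 14 → best response M.
Player I against b2: payoffs 20, 18, 14 → best response U.
Player I against b3: payoffs 18, 14, 7 → best response U.
Player II against U: payoffs 9, 17, 6 → best response b2.
Player II against M: payoffs 10, 18, 7 → best response b2.
Player II against D: payoffs 2, 1, 19 → best response b3.
Mutual best responses: (U, b2).

The unique pure-strategy Nash equilibrium is (U, b2).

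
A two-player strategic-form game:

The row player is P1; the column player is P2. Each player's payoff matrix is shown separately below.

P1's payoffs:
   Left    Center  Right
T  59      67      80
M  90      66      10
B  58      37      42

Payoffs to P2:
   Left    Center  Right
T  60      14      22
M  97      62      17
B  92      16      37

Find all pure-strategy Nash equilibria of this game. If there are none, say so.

For each strategy profile, look for a profitable unilateral deviation.
(T, Left): P1 can switch to M (59 → 90). Not NE.
(T, Center): P2 can switch to Left (14 → 60). Not NE.
(T, Right): P2 can switch to Left (22 → 60). Not NE.
(M, Left): P1 gets 90, best alternative 59; P2 gets 97, best alternative 62. No profitable deviation — NE.
(M, Center): P1 can switch to T (66 → 67). Not NE.
(M, Right): P1 can switch to T (10 → 80). Not NE.
(B, Left): P1 can switch to T (58 → 59). Not NE.
(B, Center): P1 can switch to T (37 → 67). Not NE.
(B, Right): P1 can switch to T (42 → 80). Not NE.

(M, Left)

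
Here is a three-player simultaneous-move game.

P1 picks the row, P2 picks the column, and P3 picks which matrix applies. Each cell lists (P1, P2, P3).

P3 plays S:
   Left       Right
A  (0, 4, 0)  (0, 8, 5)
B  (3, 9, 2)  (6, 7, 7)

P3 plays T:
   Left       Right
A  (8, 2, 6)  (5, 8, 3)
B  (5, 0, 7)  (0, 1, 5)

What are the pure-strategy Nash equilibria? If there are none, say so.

none

Mark each player's best response to every combination of opponents' strategies; a profile where every player is best-responding is a pure Nash equilibrium.
P1 against (Left, S): payoffs 0, 3 → best response B.
P1 against (Left, T): payoffs 8, 5 → best response A.
P1 against (Right, S): payoffs 0, 6 → best response B.
P1 against (Right, T): payoffs 5, 0 → best response A.
P2 against (A, S): payoffs 4, 8 → best response Right.
P2 against (A, T): payoffs 2, 8 → best response Right.
P2 against (B, S): payoffs 9, 7 → best response Left.
P2 against (B, T): payoffs 0, 1 → best response Right.
P3 against (A, Left): payoffs 0, 6 → best response T.
P3 against (A, Right): payoffs 5, 3 → best response S.
P3 against (B, Left): payoffs 2, 7 → best response T.
P3 against (B, Right): payoffs 7, 5 → best response S.
No profile is a mutual best response for all players.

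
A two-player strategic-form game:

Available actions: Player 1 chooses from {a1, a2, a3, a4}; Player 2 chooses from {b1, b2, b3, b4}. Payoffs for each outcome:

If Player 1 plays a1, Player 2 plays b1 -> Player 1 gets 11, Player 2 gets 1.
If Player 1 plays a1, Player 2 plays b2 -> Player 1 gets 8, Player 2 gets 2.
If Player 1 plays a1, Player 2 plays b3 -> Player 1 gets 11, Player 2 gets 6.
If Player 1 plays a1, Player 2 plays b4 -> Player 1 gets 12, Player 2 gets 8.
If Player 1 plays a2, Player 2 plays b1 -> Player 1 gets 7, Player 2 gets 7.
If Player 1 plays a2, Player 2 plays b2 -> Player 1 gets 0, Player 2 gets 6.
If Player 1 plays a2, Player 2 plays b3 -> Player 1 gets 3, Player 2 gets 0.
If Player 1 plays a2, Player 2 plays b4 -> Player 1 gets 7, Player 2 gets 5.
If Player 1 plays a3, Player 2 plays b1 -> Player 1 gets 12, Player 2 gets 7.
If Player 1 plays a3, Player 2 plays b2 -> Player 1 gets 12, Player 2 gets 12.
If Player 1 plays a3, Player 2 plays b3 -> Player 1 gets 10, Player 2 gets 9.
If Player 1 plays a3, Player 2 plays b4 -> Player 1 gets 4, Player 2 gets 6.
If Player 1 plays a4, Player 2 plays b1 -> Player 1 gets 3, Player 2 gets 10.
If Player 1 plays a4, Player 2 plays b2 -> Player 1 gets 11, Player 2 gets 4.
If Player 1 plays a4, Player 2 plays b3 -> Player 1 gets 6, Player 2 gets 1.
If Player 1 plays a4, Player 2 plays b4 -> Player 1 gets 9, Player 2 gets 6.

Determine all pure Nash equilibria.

The pure Nash equilibria are (a1, b4); (a3, b2).

For each player, find the best response to each opponent profile; mutual best responses are the pure NE.
Player 1 against b1: payoffs 11, 7, 12, 3 → best response a3.
Player 1 against b2: payoffs 8, 0, 12, 11 → best response a3.
Player 1 against b3: payoffs 11, 3, 10, 6 → best response a1.
Player 1 against b4: payoffs 12, 7, 4, 9 → best response a1.
Player 2 against a1: payoffs 1, 2, 6, 8 → best response b4.
Player 2 against a2: payoffs 7, 6, 0, 5 → best response b1.
Player 2 against a3: payoffs 7, 12, 9, 6 → best response b2.
Player 2 against a4: payoffs 10, 4, 1, 6 → best response b1.
Mutual best responses: (a1, b4); (a3, b2).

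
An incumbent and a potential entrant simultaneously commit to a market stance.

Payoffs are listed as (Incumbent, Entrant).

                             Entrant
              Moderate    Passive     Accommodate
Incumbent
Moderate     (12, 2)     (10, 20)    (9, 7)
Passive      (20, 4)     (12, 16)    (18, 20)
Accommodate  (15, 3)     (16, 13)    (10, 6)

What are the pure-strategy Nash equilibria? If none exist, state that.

For each strategy profile, look for a profitable unilateral deviation.
(Moderate, Moderate): Incumbent can switch to Passive (12 → 20). Not NE.
(Moderate, Passive): Incumbent can switch to Passive (10 → 12). Not NE.
(Moderate, Accommodate): Incumbent can switch to Passive (9 → 18). Not NE.
(Passive, Moderate): Entrant can switch to Passive (4 → 16). Not NE.
(Passive, Passive): Incumbent can switch to Accommodate (12 → 16). Not NE.
(Passive, Accommodate): Incumbent gets 18, best alternative 10; Entrant gets 20, best alternative 16. No profitable deviation — NE.
(Accommodate, Moderate): Incumbent can switch to Passive (15 → 20). Not NE.
(Accommodate, Passive): Incumbent gets 16, best alternative 12; Entrant gets 13, best alternative 6. No profitable deviation — NE.
(Accommodate, Accommodate): Incumbent can switch to Passive (10 → 18). Not NE.

(Passive, Accommodate) and (Accommodate, Passive)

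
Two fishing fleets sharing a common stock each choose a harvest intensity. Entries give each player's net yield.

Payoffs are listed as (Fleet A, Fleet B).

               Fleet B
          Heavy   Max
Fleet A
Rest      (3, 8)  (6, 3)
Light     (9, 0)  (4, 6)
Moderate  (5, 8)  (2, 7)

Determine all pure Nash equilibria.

none

Fleet A against Heavy: payoffs 3, 9, 5 → best response Light.
Fleet A against Max: payoffs 6, 4, 2 → best response Rest.
Fleet B against Rest: payoffs 8, 3 → best response Heavy.
Fleet B against Light: payoffs 0, 6 → best response Max.
Fleet B against Moderate: payoffs 8, 7 → best response Heavy.
No profile is a mutual best response for all players.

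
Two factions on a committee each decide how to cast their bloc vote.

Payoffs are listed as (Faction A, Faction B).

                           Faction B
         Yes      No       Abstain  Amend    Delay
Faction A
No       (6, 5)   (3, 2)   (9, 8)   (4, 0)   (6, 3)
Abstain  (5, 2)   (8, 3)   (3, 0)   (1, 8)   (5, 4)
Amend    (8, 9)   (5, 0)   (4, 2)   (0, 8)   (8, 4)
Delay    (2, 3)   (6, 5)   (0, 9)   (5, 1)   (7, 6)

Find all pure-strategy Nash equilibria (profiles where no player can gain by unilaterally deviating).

The pure Nash equilibria are (No, Abstain), (Amend, Yes).

(No, Yes): Faction A can switch to Amend (6 → 8). Not NE.
(No, No): Faction A can switch to Abstain (3 → 8). Not NE.
(No, Abstain): Faction A gets 9, best alternative 4; Faction B gets 8, best alternative 5. No profitable deviation — NE.
(No, Amend): Faction A can switch to Delay (4 → 5). Not NE.
(No, Delay): Faction A can switch to Amend (6 → 8). Not NE.
(Abstain, Yes): Faction A can switch to No (5 → 6). Not NE.
(Abstain, No): Faction B can switch to Amend (3 → 8). Not NE.
(Abstain, Abstain): Faction A can switch to No (3 → 9). Not NE.
(Abstain, Amend): Faction A can switch to No (1 → 4). Not NE.
(Abstain, Delay): Faction A can switch to No (5 → 6). Not NE.
(Amend, Yes): Faction A gets 8, best alternative 6; Faction B gets 9, best alternative 8. No profitable deviation — NE.
(Amend, No): Faction A can switch to Abstain (5 → 8). Not NE.
(Amend, Abstain): Faction A can switch to No (4 → 9). Not NE.
(Amend, Amend): Faction A can switch to No (0 → 4). Not NE.
(The remaining 6 profiles each have a profitable deviation by the same check.)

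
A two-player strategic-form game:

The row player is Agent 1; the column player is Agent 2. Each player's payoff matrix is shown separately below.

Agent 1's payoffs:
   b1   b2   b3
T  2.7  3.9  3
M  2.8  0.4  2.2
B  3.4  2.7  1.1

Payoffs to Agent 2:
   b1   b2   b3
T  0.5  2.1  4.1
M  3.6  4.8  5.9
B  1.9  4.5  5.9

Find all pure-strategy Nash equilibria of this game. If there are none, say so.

Agent 1 against b1: payoffs 2.7, 2.8, 3.4 → best response B.
Agent 1 against b2: payoffs 3.9, 0.4, 2.7 → best response T.
Agent 1 against b3: payoffs 3, 2.2, 1.1 → best response T.
Agent 2 against T: payoffs 0.5, 2.1, 4.1 → best response b3.
Agent 2 against M: payoffs 3.6, 4.8, 5.9 → best response b3.
Agent 2 against B: payoffs 1.9, 4.5, 5.9 → best response b3.
Mutual best responses: (T, b3).

Pure NE: (T, b3)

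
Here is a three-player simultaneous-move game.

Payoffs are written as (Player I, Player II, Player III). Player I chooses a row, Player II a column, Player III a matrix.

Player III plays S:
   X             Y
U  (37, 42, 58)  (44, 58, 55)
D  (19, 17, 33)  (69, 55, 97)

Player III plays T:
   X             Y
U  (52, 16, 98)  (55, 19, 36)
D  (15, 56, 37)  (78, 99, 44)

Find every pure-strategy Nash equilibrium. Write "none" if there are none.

The unique pure-strategy Nash equilibrium is (D, Y, S).

Mark each player's best response to every combination of opponents' strategies; a profile where every player is best-responding is a pure Nash equilibrium.
Player I against (X, S): payoffs 37, 19 → best response U.
Player I against (X, T): payoffs 52, 15 → best response U.
Player I against (Y, S): payoffs 44, 69 → best response D.
Player I against (Y, T): payoffs 55, 78 → best response D.
Player II against (U, S): payoffs 42, 58 → best response Y.
Player II against (U, T): payoffs 16, 19 → best response Y.
Player II against (D, S): payoffs 17, 55 → best response Y.
Player II against (D, T): payoffs 56, 99 → best response Y.
Player III against (U, X): payoffs 58, 98 → best response T.
Player III against (U, Y): payoffs 55, 36 → best response S.
Player III against (D, X): payoffs 33, 37 → best response T.
Player III against (D, Y): payoffs 97, 44 → best response S.
Mutual best responses: (D, Y, S).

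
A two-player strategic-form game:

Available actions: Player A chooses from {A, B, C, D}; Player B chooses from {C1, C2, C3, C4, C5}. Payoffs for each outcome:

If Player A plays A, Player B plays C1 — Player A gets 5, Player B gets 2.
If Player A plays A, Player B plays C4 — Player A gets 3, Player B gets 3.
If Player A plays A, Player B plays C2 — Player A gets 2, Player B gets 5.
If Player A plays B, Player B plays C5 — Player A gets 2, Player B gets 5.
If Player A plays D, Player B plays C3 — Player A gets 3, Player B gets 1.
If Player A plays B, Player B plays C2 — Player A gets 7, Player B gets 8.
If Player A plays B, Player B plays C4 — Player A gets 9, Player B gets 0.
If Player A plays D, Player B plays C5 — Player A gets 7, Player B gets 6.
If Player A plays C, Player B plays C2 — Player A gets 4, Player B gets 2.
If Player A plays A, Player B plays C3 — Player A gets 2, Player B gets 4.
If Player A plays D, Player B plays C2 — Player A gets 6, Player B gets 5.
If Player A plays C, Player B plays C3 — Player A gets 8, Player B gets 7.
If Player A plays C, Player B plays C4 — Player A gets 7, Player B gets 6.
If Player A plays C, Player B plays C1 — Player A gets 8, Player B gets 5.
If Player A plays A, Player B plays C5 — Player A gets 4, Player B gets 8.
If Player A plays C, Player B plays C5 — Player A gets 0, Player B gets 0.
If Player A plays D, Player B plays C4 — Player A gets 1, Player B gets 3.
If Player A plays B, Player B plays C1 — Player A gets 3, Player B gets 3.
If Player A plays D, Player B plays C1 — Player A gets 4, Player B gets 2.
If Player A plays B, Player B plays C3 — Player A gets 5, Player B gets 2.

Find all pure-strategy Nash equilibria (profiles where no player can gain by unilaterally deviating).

Pure-strategy Nash equilibria: (B, C2) and (C, C3) and (D, C5)

Player A against C1: payoffs 5, 3, 8, 4 → best response C.
Player A against C2: payoffs 2, 7, 4, 6 → best response B.
Player A against C3: payoffs 2, 5, 8, 3 → best response C.
Player A against C4: payoffs 3, 9, 7, 1 → best response B.
Player A against C5: payoffs 4, 2, 0, 7 → best response D.
Player B against A: payoffs 2, 5, 4, 3, 8 → best response C5.
Player B against B: payoffs 3, 8, 2, 0, 5 → best response C2.
Player B against C: payoffs 5, 2, 7, 6, 0 → best response C3.
Player B against D: payoffs 2, 5, 1, 3, 6 → best response C5.
Mutual best responses: (B, C2); (C, C3); (D, C5).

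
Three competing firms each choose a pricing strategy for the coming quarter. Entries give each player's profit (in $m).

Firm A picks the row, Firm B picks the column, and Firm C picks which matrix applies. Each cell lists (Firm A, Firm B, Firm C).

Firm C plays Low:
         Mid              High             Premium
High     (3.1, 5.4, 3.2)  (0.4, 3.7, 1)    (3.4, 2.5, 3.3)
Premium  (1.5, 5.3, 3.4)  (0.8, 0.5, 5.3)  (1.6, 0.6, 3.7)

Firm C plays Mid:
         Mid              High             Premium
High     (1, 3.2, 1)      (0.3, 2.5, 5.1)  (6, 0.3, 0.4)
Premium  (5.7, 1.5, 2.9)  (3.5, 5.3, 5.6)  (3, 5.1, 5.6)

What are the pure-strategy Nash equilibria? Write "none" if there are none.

Mark each player's best response to every combination of opponents' strategies; a profile where every player is best-responding is a pure Nash equilibrium.
Firm A against (Mid, Low): payoffs 3.1, 1.5 → best response High.
Firm A against (Mid, Mid): payoffs 1, 5.7 → best response Premium.
Firm A against (High, Low): payoffs 0.4, 0.8 → best response Premium.
Firm A against (High, Mid): payoffs 0.3, 3.5 → best response Premium.
Firm A against (Premium, Low): payoffs 3.4, 1.6 → best response High.
Firm A against (Premium, Mid): payoffs 6, 3 → best response High.
Firm B against (High, Low): payoffs 5.4, 3.7, 2.5 → best response Mid.
Firm B against (High, Mid): payoffs 3.2, 2.5, 0.3 → best response Mid.
Firm B against (Premium, Low): payoffs 5.3, 0.5, 0.6 → best response Mid.
Firm B against (Premium, Mid): payoffs 1.5, 5.3, 5.1 → best response High.
Firm C against (High, Mid): payoffs 3.2, 1 → best response Low.
Firm C against (High, High): payoffs 1, 5.1 → best response Mid.
Firm C against (High, Premium): payoffs 3.3, 0.4 → best response Low.
Firm C against (Premium, Mid): payoffs 3.4, 2.9 → best response Low.
Firm C against (Premium, High): payoffs 5.3, 5.6 → best response Mid.
Firm C against (Premium, Premium): payoffs 3.7, 5.6 → best response Mid.
Mutual best responses: (High, Mid, Low); (Premium, High, Mid).

The pure Nash equilibria are (High, Mid, Low); (Premium, High, Mid).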